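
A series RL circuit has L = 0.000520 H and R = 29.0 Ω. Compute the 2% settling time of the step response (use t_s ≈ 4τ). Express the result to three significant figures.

t_s ≈ 0.0000717 s

τ = L/R = 0.000520/29.0 = 0.0000179 s.
t_s ≈ 4τ = 0.0000717 s.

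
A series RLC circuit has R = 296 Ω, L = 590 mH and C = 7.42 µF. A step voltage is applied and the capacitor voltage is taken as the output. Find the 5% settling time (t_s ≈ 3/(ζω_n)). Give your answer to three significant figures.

For a series RLC circuit (capacitor voltage as output), ω_n = 1/√(LC) = 1/√(590 mH · 7.42 µF) = 478 rad/s.
ζ = (R/2)·√(C/L) = (296/2)·√(7.42 µF/590 mH) = 0.525.
t_s ≈ 3/(ζω_n) = 0.0120 s.

t_s ≈ 0.0120 s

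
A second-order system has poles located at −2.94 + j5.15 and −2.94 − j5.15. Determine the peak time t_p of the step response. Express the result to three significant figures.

t_p ≈ 0.610 s

t_p = π/ω_d with ω_d = 5.15 (the imaginary part), so t_p = 0.610 s.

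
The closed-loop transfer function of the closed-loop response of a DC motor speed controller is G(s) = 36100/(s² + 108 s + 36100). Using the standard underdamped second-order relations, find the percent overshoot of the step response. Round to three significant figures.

Comparing the denominator to s² + 2ζω_n s + ω_n²: ω_n = √36100 = 190 rad/s, and 2ζω_n = 108 so ζ = 108/(2·190) = 0.284.
Overshoot: exp(−π·0.284/√(1−0.284²)) = 0.394, i.e. 39.4%.

%OS ≈ 39.4%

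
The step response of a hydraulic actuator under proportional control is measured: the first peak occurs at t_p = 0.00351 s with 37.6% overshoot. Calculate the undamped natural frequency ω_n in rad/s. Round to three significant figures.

The overshoot fixes ζ = −ln(OS)/√(π²+ln²(OS)) = 0.297.
t_p = π/ω_d ⇒ ω_d = 895 rad/s; then ω_n = ω_d/√(1−ζ²) = 937 rad/s.

ω_n ≈ 937 rad/s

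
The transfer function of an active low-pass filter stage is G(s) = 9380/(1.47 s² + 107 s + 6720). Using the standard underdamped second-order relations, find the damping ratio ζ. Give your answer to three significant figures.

Dividing through by 1.47: denominator becomes s² + 72.79 s + 4571.
So ω_n = √4571 = 67.6 rad/s and ζ = 72.79/(2·67.6) = 0.538.

ζ ≈ 0.538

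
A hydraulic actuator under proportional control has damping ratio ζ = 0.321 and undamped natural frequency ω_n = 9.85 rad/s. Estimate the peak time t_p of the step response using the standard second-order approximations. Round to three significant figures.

t_p ≈ 0.337 s

The damped frequency is ω_d = ω_n√(1−ζ²) = 9.85·√(1−0.103) = 9.33 rad/s.
Peak time t_p = π/ω_d = π/9.33 = 0.337 s.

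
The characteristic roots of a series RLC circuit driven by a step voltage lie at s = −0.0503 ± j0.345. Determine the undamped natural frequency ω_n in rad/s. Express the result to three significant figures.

With σ = 0.0503, ω_d = 0.345: ω_n = √(σ²+ω_d²) = 0.349 rad/s, ζ = σ/ω_n = 0.144.

ω_n ≈ 0.349 rad/s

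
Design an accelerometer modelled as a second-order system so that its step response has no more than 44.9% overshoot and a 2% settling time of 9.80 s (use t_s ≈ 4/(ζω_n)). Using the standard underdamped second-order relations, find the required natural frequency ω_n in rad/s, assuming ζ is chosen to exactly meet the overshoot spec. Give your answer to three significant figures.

ω_n ≈ 1.65 rad/s

ζ = −ln(OS)/√(π² + (ln OS)²). With OS = 0.449, ln OS = −0.8007 and ζ = 0.8007/3.242 = 0.247.
From t_s ≈ 4/(ζω_n): ω_n = 4/(ζ·t_s) = 4/(0.247·9.80) = 1.65 rad/s.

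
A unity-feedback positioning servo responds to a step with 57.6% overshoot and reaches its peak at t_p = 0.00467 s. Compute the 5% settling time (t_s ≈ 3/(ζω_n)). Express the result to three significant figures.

ζ from %OS: ζ = |ln 0.576|/√(π²+ln²0.576) = 0.173.
t_p = π/ω_d ⇒ ω_d = 673 rad/s; then ω_n = ω_d/√(1−ζ²) = 683 rad/s.
t_s ≈ 3/(ζω_n) = 3/(0.173·683) = 0.0254 s.

t_s ≈ 0.0254 s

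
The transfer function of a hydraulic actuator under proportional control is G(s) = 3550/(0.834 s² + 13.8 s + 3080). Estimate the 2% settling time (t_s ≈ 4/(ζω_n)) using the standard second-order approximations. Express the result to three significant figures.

t_s ≈ 0.483 s

Dividing through by 0.834: denominator becomes s² + 16.55 s + 3693.
So ω_n = √3693 = 60.8 rad/s and ζ = 16.55/(2·60.8) = 0.136.
t_s ≈ 4/(ζω_n) = 0.483 s.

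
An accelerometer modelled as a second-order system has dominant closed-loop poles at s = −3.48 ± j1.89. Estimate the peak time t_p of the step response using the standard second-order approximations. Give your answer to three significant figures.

t_p = π/ω_d with ω_d = 1.89 (the imaginary part), so t_p = 1.66 s.

t_p ≈ 1.66 s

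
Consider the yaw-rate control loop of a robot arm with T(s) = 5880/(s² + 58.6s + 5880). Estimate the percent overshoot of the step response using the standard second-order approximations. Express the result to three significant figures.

%OS ≈ 27.3%

Matching coefficients with s² + 2ζω_n s + ω_n² gives ω_n² = 5880 ⇒ ω_n = 76.7 rad/s, and ζ = 58.6/(2ω_n) = 0.382.
%OS = 100·exp(−πζ/√(1−ζ²)) = 27.3%.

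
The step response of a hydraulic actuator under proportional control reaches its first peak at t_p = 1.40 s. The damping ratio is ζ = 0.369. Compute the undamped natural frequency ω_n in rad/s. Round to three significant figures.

ω_n ≈ 2.41 rad/s

Peak time t_p = π/ω_d, so ω_d = π/t_p = π/1.40 = 2.24 rad/s.
ω_n = ω_d/√(1−ζ²) = 2.24/√0.864 = 2.41 rad/s.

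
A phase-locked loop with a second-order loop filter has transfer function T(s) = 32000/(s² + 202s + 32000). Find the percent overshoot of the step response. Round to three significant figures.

Matching coefficients with s² + 2ζω_n s + ω_n² gives ω_n² = 32000 ⇒ ω_n = 179 rad/s, and ζ = 202/(2ω_n) = 0.565.
Overshoot: exp(−π·0.565/√(1−0.565²)) = 0.117, i.e. 11.7%.

%OS ≈ 11.7%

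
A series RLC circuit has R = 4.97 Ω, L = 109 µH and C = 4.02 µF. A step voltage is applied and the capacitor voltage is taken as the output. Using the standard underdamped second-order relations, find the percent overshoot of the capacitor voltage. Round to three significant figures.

%OS ≈ 18.2%

For a series RLC circuit (capacitor voltage as output), ω_n = 1/√(LC) = 1/√(109 µH · 4.02 µF) = 47800 rad/s.
ζ = (R/2)·√(C/L) = (4.97/2)·√(4.02 µF/109 µH) = 0.477.
%OS = 100·exp(−πζ/√(1−ζ²)) = 18.2%.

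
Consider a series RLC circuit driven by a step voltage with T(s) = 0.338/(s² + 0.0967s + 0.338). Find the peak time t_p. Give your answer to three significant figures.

t_p ≈ 5.42 s

Matching coefficients with s² + 2ζω_n s + ω_n² gives ω_n² = 0.338 ⇒ ω_n = 0.581 rad/s, and ζ = 0.0967/(2ω_n) = 0.0832.
The damped frequency ω_d = ω_n√(1−ζ²) = 0.579 rad/s. Then t_p = π/ω_d = 5.42 s.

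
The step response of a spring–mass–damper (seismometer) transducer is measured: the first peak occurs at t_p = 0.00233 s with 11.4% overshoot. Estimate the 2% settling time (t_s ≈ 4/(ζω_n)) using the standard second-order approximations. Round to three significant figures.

t_s ≈ 0.00429 s

From the overshoot, ζ = −ln(OS)/√(π²+ln²(OS)) = 0.569.
From t_p = π/ω_d, ω_d = π/0.00233 = 1350 rad/s, so ω_n = ω_d/√(1−ζ²) = 1640 rad/s.
t_s ≈ 4/(ζω_n) = 4/(0.569·1640) = 0.00429 s.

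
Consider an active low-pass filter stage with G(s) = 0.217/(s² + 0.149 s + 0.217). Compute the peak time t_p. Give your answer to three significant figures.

Comparing the denominator to s² + 2ζω_n s + ω_n²: ω_n = √0.217 = 0.466 rad/s, and 2ζω_n = 0.149 so ζ = 0.149/(2·0.466) = 0.160.
ω_d = ω_n√(1−ζ²) = 0.460 rad/s. Then t_p = π/ω_d = 6.83 s.

t_p ≈ 6.83 s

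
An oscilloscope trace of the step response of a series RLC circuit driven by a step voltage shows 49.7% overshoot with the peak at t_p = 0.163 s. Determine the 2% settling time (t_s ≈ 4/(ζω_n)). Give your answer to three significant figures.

t_s ≈ 0.933 s

From the overshoot, ζ = −ln(OS)/√(π²+ln²(OS)) = 0.217.
t_p = π/ω_d ⇒ ω_d = 19.3 rad/s; then ω_n = ω_d/√(1−ζ²) = 19.7 rad/s.
t_s ≈ 4/(ζω_n) = 4/(0.217·19.7) = 0.933 s.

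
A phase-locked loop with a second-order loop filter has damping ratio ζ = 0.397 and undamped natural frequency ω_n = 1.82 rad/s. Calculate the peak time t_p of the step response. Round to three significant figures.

The damped frequency is ω_d = ω_n√(1−ζ²) = 1.82·√(1−0.158) = 1.67 rad/s.
Peak time t_p = π/ω_d = π/1.67 = 1.88 s.

t_p ≈ 1.88 s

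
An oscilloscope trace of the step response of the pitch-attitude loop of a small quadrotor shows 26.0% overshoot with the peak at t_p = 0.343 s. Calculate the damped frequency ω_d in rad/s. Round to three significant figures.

t_p = π/ω_d, so ω_d = π/0.343 = 9.16 rad/s.

ω_d ≈ 9.16 rad/s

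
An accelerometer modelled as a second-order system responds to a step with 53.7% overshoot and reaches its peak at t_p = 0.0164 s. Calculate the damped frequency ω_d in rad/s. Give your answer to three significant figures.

t_p = π/ω_d, so ω_d = π/0.0164 = 192 rad/s.

ω_d ≈ 192 rad/s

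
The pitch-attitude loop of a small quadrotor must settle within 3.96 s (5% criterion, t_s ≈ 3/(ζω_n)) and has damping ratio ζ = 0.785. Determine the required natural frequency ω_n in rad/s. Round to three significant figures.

ω_n ≈ 0.965 rad/s

Rearranging t_s ≈ 3/(ζω_n) gives ω_n = 3/(ζ·t_s) = 3/(0.785 × 3.96) = 0.965 rad/s.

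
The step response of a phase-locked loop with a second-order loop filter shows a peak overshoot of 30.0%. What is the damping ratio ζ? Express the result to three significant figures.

Inverting the overshoot relation: ζ = |ln 0.300|/√(π² + ln²0.300) = 0.358.

ζ ≈ 0.358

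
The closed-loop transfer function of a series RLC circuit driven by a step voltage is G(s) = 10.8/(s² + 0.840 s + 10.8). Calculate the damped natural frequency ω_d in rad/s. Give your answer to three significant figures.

ω_d ≈ 3.26 rad/s

Comparing the denominator to s² + 2ζω_n s + ω_n²: ω_n = √10.8 = 3.29 rad/s, and 2ζω_n = 0.840 so ζ = 0.840/(2·3.29) = 0.128.
ω_d = ω_n√(1−ζ²) = 3.26 rad/s.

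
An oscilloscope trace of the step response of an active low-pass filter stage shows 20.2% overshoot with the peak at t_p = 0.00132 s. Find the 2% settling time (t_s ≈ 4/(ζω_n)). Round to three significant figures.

From the overshoot, ζ = −ln(OS)/√(π²+ln²(OS)) = 0.454.
t_p = π/ω_d ⇒ ω_d = 2380 rad/s; then ω_n = ω_d/√(1−ζ²) = 2670 rad/s.
t_s ≈ 4/(ζω_n) = 4/(0.454·2670) = 0.00330 s.

t_s ≈ 0.00330 s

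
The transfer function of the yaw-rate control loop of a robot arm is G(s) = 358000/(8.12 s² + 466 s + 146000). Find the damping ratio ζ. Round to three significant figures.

ζ ≈ 0.214

Dividing through by 8.12: denominator becomes s² + 57.39 s + 17980.
So ω_n = √17980 = 134 rad/s and ζ = 57.39/(2·134) = 0.214.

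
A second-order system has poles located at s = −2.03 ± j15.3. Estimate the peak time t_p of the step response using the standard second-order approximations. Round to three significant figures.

t_p ≈ 0.205 s

t_p = π/ω_d with ω_d = 15.3 (the imaginary part), so t_p = 0.205 s.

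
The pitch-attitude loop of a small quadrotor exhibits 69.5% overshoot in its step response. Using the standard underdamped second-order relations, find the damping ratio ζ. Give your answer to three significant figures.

From %OS = 100·exp(−πζ/√(1−ζ²)), invert to get ζ = −ln(OS)/√(π² + ln²(OS)) with OS = 0.695.
−ln 0.695 = 0.3638, so ζ = 0.3638/√(π² + 0.1324) = 0.115.

ζ ≈ 0.115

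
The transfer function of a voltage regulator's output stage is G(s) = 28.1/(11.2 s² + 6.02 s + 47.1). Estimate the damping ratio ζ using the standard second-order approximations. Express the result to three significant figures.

Dividing through by 11.2: denominator becomes s² + 0.5375 s + 4.205.
So ω_n = √4.205 = 2.05 rad/s and ζ = 0.5375/(2·2.05) = 0.131.

ζ ≈ 0.131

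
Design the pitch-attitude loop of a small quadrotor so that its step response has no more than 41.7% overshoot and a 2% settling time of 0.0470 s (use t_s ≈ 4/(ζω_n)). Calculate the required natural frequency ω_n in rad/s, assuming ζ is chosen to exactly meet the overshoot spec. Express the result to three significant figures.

ζ = −ln(OS)/√(π² + (ln OS)²). With OS = 0.417, ln OS = −0.8747 and ζ = 0.8747/3.261 = 0.268.
From t_s ≈ 4/(ζω_n): ω_n = 4/(ζ·t_s) = 4/(0.268·0.0470) = 317 rad/s.

ω_n ≈ 317 rad/s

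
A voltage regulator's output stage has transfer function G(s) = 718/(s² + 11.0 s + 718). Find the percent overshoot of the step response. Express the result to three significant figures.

%OS ≈ 51.7%

Comparing the denominator to s² + 2ζω_n s + ω_n²: ω_n = √718 = 26.8 rad/s, and 2ζω_n = 11.0 so ζ = 11.0/(2·26.8) = 0.205.
Overshoot: exp(−π·0.205/√(1−0.205²)) = 0.517, i.e. 51.7%.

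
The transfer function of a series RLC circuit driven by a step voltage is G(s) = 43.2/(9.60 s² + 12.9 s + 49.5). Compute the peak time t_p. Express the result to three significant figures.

Dividing through by 9.60: denominator becomes s² + 1.344 s + 5.156.
So ω_n = √5.156 = 2.27 rad/s and ζ = 1.344/(2·2.27) = 0.296.
ω_d = ω_n√(1−ζ²) = 2.17 rad/s. t_p = π/ω_d = 1.45 s.

t_p ≈ 1.45 s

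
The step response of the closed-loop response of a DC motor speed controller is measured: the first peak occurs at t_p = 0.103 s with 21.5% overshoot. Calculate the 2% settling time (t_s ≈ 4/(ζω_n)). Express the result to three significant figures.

From the overshoot, ζ = −ln(OS)/√(π²+ln²(OS)) = 0.439.
From t_p = π/ω_d, ω_d = π/0.103 = 30.5 rad/s, so ω_n = ω_d/√(1−ζ²) = 34.0 rad/s.
t_s ≈ 4/(ζω_n) = 4/(0.439·34.0) = 0.268 s.

t_s ≈ 0.268 s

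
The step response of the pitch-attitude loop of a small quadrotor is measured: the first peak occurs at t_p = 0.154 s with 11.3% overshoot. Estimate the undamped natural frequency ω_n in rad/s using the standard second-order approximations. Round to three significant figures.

The overshoot fixes ζ = −ln(OS)/√(π²+ln²(OS)) = 0.570.
From t_p = π/ω_d, ω_d = π/0.154 = 20.4 rad/s, so ω_n = ω_d/√(1−ζ²) = 24.8 rad/s.

ω_n ≈ 24.8 rad/s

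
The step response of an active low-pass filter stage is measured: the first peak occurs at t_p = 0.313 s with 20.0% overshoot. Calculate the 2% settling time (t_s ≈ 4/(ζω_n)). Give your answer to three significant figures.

t_s ≈ 0.778 s

From the overshoot, ζ = −ln(OS)/√(π²+ln²(OS)) = 0.456.
From t_p = π/ω_d, ω_d = π/0.313 = 10.0 rad/s, so ω_n = ω_d/√(1−ζ²) = 11.3 rad/s.
t_s ≈ 4/(ζω_n) = 4/(0.456·11.3) = 0.778 s.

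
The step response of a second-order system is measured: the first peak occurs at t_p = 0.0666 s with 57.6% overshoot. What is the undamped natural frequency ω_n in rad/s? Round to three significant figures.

ζ from %OS: ζ = |ln 0.576|/√(π²+ln²0.576) = 0.173.
From t_p = π/ω_d, ω_d = π/0.0666 = 47.2 rad/s, so ω_n = ω_d/√(1−ζ²) = 47.9 rad/s.

ω_n ≈ 47.9 rad/s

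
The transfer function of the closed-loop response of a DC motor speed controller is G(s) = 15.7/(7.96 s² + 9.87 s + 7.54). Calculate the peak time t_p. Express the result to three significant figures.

Dividing through by 7.96: denominator becomes s² + 1.240 s + 0.9472.
So ω_n = √0.9472 = 0.973 rad/s and ζ = 1.240/(2·0.973) = 0.637.
ω_d = ω_n√(1−ζ²) = 0.750 rad/s. t_p = π/ω_d = 4.19 s.

t_p ≈ 4.19 s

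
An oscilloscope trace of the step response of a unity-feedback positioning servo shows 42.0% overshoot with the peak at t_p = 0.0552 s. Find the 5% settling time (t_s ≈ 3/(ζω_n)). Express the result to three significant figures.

The overshoot fixes ζ = −ln(OS)/√(π²+ln²(OS)) = 0.266.
From t_p = π/ω_d, ω_d = π/0.0552 = 56.9 rad/s, so ω_n = ω_d/√(1−ζ²) = 59.0 rad/s.
t_s ≈ 3/(ζω_n) = 3/(0.266·59.0) = 0.191 s.

t_s ≈ 0.191 s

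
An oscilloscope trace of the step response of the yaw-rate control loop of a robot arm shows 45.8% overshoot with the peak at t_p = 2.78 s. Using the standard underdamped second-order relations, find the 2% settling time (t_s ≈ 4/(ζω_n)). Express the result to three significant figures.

ζ from %OS: ζ = |ln 0.458|/√(π²+ln²0.458) = 0.241.
From t_p = π/ω_d, ω_d = π/2.78 = 1.13 rad/s, so ω_n = ω_d/√(1−ζ²) = 1.16 rad/s.
t_s ≈ 4/(ζω_n) = 4/(0.241·1.16) = 14.2 s.

t_s ≈ 14.2 s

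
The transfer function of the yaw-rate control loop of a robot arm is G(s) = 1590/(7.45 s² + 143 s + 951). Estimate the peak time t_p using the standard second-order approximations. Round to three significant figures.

t_p ≈ 0.527 s

Dividing through by 7.45: denominator becomes s² + 19.19 s + 127.7.
So ω_n = √127.7 = 11.3 rad/s and ζ = 19.19/(2·11.3) = 0.849.
ω_d = 11.3·√(1 − 0.849²) = 5.96 rad/s. t_p = π/ω_d = 0.527 s.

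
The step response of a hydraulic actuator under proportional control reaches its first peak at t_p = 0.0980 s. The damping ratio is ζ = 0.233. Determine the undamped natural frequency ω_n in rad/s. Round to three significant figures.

Peak time t_p = π/ω_d, so ω_d = π/t_p = π/0.0980 = 32.1 rad/s.
ω_n = ω_d/√(1−ζ²) = 32.1/√0.946 = 33.0 rad/s.

ω_n ≈ 33.0 rad/s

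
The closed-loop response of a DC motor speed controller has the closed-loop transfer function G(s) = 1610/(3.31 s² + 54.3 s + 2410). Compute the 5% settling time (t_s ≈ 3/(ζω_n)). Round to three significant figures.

Dividing through by 3.31: denominator becomes s² + 16.40 s + 728.1.
So ω_n = √728.1 = 27.0 rad/s and ζ = 16.40/(2·27.0) = 0.304.
t_s ≈ 3/(ζω_n) = 0.366 s.

t_s ≈ 0.366 s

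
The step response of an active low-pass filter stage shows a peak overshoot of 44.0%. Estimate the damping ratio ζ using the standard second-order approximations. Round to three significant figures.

ζ = −ln(OS)/√(π² + (ln OS)²). With OS = 0.440, ln OS = −0.8210 and ζ = 0.8210/3.247 = 0.253.

ζ ≈ 0.253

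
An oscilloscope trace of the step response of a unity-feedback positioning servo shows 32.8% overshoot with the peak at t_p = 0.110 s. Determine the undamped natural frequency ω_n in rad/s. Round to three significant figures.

The overshoot fixes ζ = −ln(OS)/√(π²+ln²(OS)) = 0.334.
From t_p = π/ω_d, ω_d = π/0.110 = 28.6 rad/s, so ω_n = ω_d/√(1−ζ²) = 30.3 rad/s.

ω_n ≈ 30.3 rad/s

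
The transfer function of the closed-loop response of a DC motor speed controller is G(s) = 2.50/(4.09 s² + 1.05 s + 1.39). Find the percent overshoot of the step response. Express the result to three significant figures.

Dividing through by 4.09: denominator becomes s² + 0.2567 s + 0.3399.
So ω_n = √0.3399 = 0.583 rad/s and ζ = 0.2567/(2·0.583) = 0.220.
%OS = 100·exp(−πζ/√(1−ζ²)) = 49.2%.

%OS ≈ 49.2%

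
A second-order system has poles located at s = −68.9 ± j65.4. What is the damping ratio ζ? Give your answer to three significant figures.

|pole| = ω_n = √(68.9² + 65.4²) = 95.0 rad/s; ζ = cos θ = σ/ω_n = 0.725.

ζ ≈ 0.725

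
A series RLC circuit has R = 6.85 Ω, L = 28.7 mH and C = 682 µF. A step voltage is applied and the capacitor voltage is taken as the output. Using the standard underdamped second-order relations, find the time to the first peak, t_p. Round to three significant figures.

t_p ≈ 0.0164 s

For a series RLC circuit (capacitor voltage as output), ω_n = 1/√(LC) = 1/√(28.7 mH · 682 µF) = 226 rad/s.
ζ = (R/2)·√(C/L) = (6.85/2)·√(682 µF/28.7 mH) = 0.528.
The damped frequency ω_d = ω_n√(1−ζ²) = 192 rad/s. t_p = π/ω_d = 0.0164 s.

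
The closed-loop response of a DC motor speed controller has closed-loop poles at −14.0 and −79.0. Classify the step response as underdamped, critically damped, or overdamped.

overdamped

Since the poles are distinct, negative and real, the response is overdamped.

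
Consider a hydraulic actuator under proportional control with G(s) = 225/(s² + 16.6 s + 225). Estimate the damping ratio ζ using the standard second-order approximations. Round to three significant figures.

ζ ≈ 0.553

Comparing the denominator to s² + 2ζω_n s + ω_n²: ω_n = √225 = 15.0 rad/s, and 2ζω_n = 16.6 so ζ = 16.6/(2·15.0) = 0.553.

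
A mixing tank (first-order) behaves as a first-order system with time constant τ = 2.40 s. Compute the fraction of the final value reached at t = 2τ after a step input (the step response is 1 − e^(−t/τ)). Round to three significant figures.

y/y_∞ ≈ 0.865

y(t)/y_∞ = 1 − e^(−t/τ) = 1 − e^(−2) = 1 − e^(−2.00) = 0.865.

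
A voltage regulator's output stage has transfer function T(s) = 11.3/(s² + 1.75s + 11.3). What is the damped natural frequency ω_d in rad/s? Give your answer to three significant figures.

ω_d ≈ 3.25 rad/s

Comparing the denominator to s² + 2ζω_n s + ω_n²: ω_n = √11.3 = 3.36 rad/s, and 2ζω_n = 1.75 so ζ = 1.75/(2·3.36) = 0.260.
ω_d = ω_n√(1−ζ²) = 3.25 rad/s.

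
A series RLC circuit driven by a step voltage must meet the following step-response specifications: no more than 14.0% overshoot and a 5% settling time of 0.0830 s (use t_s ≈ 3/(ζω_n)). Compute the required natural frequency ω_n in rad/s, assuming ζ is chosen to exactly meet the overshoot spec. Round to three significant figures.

Inverting the overshoot relation: ζ = |ln 0.140|/√(π² + ln²0.140) = 0.531.
Then ω_n = 3/(ζ t_s) = 3/(0.531 × 0.0830) = 68.1 rad/s.

ω_n ≈ 68.1 rad/s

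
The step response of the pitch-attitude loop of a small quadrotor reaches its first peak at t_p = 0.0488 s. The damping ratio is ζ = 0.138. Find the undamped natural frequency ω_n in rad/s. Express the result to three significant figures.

Peak time t_p = π/ω_d, so ω_d = π/t_p = π/0.0488 = 64.4 rad/s.
ω_n = ω_d/√(1−ζ²) = 64.4/√0.981 = 65.0 rad/s.

ω_n ≈ 65.0 rad/s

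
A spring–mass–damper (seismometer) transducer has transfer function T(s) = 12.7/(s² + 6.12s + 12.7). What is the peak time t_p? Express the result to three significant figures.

Matching coefficients with s² + 2ζω_n s + ω_n² gives ω_n² = 12.7 ⇒ ω_n = 3.56 rad/s, and ζ = 6.12/(2ω_n) = 0.859.
ω_d = 3.56·√(1 − 0.859²) = 1.83 rad/s. Then t_p = π/ω_d = 1.72 s.

t_p ≈ 1.72 s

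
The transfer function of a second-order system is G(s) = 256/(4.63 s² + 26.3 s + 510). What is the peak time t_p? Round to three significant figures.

Dividing through by 4.63: denominator becomes s² + 5.680 s + 110.2.
So ω_n = √110.2 = 10.5 rad/s and ζ = 5.680/(2·10.5) = 0.271.
ω_d = 10.5·√(1 − 0.271²) = 10.1 rad/s. t_p = π/ω_d = 0.311 s.

t_p ≈ 0.311 s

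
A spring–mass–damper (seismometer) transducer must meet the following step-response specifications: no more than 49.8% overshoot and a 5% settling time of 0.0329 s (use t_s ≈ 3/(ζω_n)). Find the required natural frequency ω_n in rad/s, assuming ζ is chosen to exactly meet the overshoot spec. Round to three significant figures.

ω_n ≈ 421 rad/s

Inverting the overshoot relation: ζ = |ln 0.498|/√(π² + ln²0.498) = 0.217.
Then ω_n = 3/(ζ t_s) = 3/(0.217 × 0.0329) = 421 rad/s.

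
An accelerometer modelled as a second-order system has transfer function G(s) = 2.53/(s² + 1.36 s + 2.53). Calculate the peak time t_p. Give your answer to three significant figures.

ω_n = √2.53 = 1.59 rad/s; ζ = 1.36/(2·1.59) = 0.428.
The damped frequency ω_d = ω_n√(1−ζ²) = 1.44 rad/s. Then t_p = π/ω_d = 2.18 s.

t_p ≈ 2.18 s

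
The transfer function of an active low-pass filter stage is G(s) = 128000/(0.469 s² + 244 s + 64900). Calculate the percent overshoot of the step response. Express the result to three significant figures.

Dividing through by 0.469: denominator becomes s² + 520.3 s + 138400.
So ω_n = √138400 = 372 rad/s and ζ = 520.3/(2·372) = 0.699.
%OS = 100 e^{−πζ/√(1−ζ²)} with ζ = 0.699 gives 4.63%.

%OS ≈ 4.63%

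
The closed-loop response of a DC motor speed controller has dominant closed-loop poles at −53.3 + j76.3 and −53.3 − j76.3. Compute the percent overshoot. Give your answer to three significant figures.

The poles are at −σ ± jω_d with σ = 53.3 and ω_d = 76.3, so ω_n = √(σ²+ω_d²) = 93.1 rad/s and ζ = σ/ω_n = 0.573.
%OS = 100 e^{−πζ/√(1−ζ²)} with ζ = 0.573 gives 11.1%.

%OS ≈ 11.1%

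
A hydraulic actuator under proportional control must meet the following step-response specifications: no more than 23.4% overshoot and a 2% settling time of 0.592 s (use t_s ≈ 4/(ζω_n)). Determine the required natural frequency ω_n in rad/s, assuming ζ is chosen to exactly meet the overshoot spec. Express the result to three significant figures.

ζ = −ln(OS)/√(π² + (ln OS)²). With OS = 0.234, ln OS = −1.452 and ζ = 1.452/3.461 = 0.420.
From t_s ≈ 4/(ζω_n): ω_n = 4/(ζ·t_s) = 4/(0.420·0.592) = 16.1 rad/s.

ω_n ≈ 16.1 rad/s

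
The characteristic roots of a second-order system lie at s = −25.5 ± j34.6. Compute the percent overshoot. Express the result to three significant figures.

The poles are at −σ ± jω_d with σ = 25.5 and ω_d = 34.6, so ω_n = √(σ²+ω_d²) = 43.0 rad/s and ζ = σ/ω_n = 0.593.
%OS = 100 e^{−πζ/√(1−ζ²)} with ζ = 0.593 gives 9.87%.

%OS ≈ 9.87%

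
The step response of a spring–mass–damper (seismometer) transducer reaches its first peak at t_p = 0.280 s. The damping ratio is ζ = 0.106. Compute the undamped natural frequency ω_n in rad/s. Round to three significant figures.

Peak time t_p = π/ω_d, so ω_d = π/t_p = π/0.280 = 11.2 rad/s.
ω_n = ω_d/√(1−ζ²) = 11.2/√0.989 = 11.3 rad/s.

ω_n ≈ 11.3 rad/s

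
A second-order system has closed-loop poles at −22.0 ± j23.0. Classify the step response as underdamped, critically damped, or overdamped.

underdamped

Since the poles form a complex-conjugate pair with nonzero imaginary part, the response is underdamped.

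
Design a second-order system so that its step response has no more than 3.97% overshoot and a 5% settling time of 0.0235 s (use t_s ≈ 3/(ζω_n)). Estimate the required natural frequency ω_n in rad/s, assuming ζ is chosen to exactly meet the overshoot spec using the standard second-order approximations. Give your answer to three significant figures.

ω_n ≈ 178 rad/s

Inverting the overshoot relation: ζ = |ln 0.0397|/√(π² + ln²0.0397) = 0.716.
Then ω_n = 3/(ζ t_s) = 3/(0.716 × 0.0235) = 178 rad/s.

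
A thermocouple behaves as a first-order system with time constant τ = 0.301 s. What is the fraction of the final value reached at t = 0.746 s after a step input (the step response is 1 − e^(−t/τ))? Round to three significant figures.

y(t)/y_∞ = 1 − e^(−t/τ) = 1 − e^(−0.746/0.301) = 1 − e^(−2.48) = 0.916.

y/y_∞ ≈ 0.916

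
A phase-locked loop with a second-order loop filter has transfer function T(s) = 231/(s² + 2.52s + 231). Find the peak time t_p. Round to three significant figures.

Comparing the denominator to s² + 2ζω_n s + ω_n²: ω_n = √231 = 15.2 rad/s, and 2ζω_n = 2.52 so ζ = 2.52/(2·15.2) = 0.0829.
The damped frequency ω_d = ω_n√(1−ζ²) = 15.1 rad/s. Then t_p = π/ω_d = 0.207 s.

t_p ≈ 0.207 s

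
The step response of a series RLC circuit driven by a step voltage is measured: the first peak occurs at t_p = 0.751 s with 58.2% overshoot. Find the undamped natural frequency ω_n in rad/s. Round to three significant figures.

ω_n ≈ 4.24 rad/s

The overshoot fixes ζ = −ln(OS)/√(π²+ln²(OS)) = 0.170.
From t_p = π/ω_d, ω_d = π/0.751 = 4.18 rad/s, so ω_n = ω_d/√(1−ζ²) = 4.24 rad/s.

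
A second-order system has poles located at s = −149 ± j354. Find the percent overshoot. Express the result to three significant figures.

|pole| = ω_n = √(149² + 354²) = 384 rad/s; ζ = cos θ = σ/ω_n = 0.388.
%OS = 100 e^{−πζ/√(1−ζ²)} with ζ = 0.388 gives 26.7%.

%OS ≈ 26.7%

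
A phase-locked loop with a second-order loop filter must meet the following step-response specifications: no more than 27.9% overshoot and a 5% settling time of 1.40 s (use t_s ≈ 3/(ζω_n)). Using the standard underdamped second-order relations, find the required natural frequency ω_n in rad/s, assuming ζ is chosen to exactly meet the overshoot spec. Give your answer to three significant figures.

ζ = −ln(OS)/√(π² + (ln OS)²). With OS = 0.279, ln OS = −1.277 and ζ = 1.277/3.391 = 0.376.
Then ω_n = 3/(ζ t_s) = 3/(0.376 × 1.40) = 5.69 rad/s.

ω_n ≈ 5.69 rad/s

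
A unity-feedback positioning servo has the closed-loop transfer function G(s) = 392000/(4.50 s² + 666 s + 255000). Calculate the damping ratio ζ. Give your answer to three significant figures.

ζ ≈ 0.311

Dividing through by 4.50: denominator becomes s² + 148.0 s + 56670.
So ω_n = √56670 = 238 rad/s and ζ = 148.0/(2·238) = 0.311.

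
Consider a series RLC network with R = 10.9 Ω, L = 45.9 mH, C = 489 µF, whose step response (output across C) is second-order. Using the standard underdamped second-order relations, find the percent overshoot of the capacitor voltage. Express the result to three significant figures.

For a series RLC circuit (capacitor voltage as output), ω_n = 1/√(LC) = 1/√(45.9 mH · 489 µF) = 211 rad/s.
ζ = (R/2)·√(C/L) = (10.9/2)·√(489 µF/45.9 mH) = 0.563.
%OS = 100 e^{−πζ/√(1−ζ²)} with ζ = 0.563 gives 11.8%.

%OS ≈ 11.8%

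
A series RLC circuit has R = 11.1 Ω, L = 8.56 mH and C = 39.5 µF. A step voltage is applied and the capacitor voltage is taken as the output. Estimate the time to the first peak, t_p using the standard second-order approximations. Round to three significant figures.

t_p ≈ 0.00197 s

For a series RLC circuit (capacitor voltage as output), ω_n = 1/√(LC) = 1/√(8.56 mH · 39.5 µF) = 1720 rad/s.
ζ = (R/2)·√(C/L) = (11.1/2)·√(39.5 µF/8.56 mH) = 0.377.
ω_d = ω_n√(1−ζ²) = 1590 rad/s. t_p = π/ω_d = 0.00197 s.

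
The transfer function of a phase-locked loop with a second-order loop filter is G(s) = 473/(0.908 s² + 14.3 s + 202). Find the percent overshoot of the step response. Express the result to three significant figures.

Dividing through by 0.908: denominator becomes s² + 15.75 s + 222.5.
So ω_n = √222.5 = 14.9 rad/s and ζ = 15.75/(2·14.9) = 0.528.
%OS = 100·exp(−πζ/√(1−ζ²)) = 14.2%.

%OS ≈ 14.2%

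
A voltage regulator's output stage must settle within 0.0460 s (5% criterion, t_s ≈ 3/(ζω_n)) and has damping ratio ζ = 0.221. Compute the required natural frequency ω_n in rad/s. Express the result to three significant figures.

Rearranging t_s ≈ 3/(ζω_n) gives ω_n = 3/(ζ·t_s) = 3/(0.221 × 0.0460) = 295 rad/s.

ω_n ≈ 295 rad/s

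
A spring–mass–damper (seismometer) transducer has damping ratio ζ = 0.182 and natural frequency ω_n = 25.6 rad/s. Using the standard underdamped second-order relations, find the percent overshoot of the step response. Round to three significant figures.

%OS ≈ 55.9%

For an underdamped second-order system, %OS = 100·exp(−πζ/√(1−ζ²)).
πζ/√(1−ζ²) = π·0.182/√(1−0.0331) = 0.5815, so %OS = 100·e^(−0.5815) = 55.9%.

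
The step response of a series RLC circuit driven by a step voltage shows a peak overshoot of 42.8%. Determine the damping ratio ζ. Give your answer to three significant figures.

ζ ≈ 0.261

ζ = −ln(OS)/√(π² + (ln OS)²). With OS = 0.428, ln OS = −0.8486 and ζ = 0.8486/3.254 = 0.261.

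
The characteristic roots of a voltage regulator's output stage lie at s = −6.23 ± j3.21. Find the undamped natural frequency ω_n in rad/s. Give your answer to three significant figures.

ω_n ≈ 7.01 rad/s

With σ = 6.23, ω_d = 3.21: ω_n = √(σ²+ω_d²) = 7.01 rad/s, ζ = σ/ω_n = 0.889.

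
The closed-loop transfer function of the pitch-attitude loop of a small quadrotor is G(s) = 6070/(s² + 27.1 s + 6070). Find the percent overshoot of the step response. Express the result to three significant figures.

%OS ≈ 57.4%

ω_n = √6070 = 77.9 rad/s; ζ = 27.1/(2·77.9) = 0.174.
%OS = 100 e^{−πζ/√(1−ζ²)} with ζ = 0.174 gives 57.4%.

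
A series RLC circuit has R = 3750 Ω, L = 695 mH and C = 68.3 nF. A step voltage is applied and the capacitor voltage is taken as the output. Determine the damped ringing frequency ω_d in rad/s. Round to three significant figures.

ω_d ≈ 3710 rad/s

For a series RLC circuit (capacitor voltage as output), ω_n = 1/√(LC) = 1/√(695 mH · 68.3 nF) = 4590 rad/s.
ζ = (R/2)·√(C/L) = (3750/2)·√(68.3 nF/695 mH) = 0.588.
ω_d = ω_n√(1−ζ²) = 3710 rad/s.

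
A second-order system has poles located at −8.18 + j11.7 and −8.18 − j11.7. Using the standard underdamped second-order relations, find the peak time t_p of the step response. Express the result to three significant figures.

t_p = π/ω_d with ω_d = 11.7 (the imaginary part), so t_p = 0.269 s.

t_p ≈ 0.269 s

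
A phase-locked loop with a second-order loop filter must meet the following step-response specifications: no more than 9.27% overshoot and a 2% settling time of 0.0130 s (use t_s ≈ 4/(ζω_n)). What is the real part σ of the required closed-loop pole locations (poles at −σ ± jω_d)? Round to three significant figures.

σ ≈ 308

The settling-time spec alone fixes σ = ζω_n = 4/t_s = 4/0.0130 = 308.
(Overshoot then fixes ζ = 0.604 and hence ω_d = σ·√(1−ζ²)/ζ = 406 rad/s.)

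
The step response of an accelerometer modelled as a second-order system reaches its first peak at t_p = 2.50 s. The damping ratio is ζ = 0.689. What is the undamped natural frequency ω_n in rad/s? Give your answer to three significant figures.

ω_n ≈ 1.73 rad/s

Peak time t_p = π/ω_d, so ω_d = π/t_p = π/2.50 = 1.26 rad/s.
ω_n = ω_d/√(1−ζ²) = 1.26/√0.525 = 1.73 rad/s.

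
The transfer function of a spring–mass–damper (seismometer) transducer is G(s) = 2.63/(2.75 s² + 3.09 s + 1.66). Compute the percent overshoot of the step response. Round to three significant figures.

Dividing through by 2.75: denominator becomes s² + 1.124 s + 0.6036.
So ω_n = √0.6036 = 0.777 rad/s and ζ = 1.124/(2·0.777) = 0.723.
Overshoot: exp(−π·0.723/√(1−0.723²)) = 0.0373, i.e. 3.73%.

%OS ≈ 3.73%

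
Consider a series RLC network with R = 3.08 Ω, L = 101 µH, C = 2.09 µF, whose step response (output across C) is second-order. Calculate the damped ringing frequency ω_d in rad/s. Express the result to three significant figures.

For a series RLC circuit (capacitor voltage as output), ω_n = 1/√(LC) = 1/√(101 µH · 2.09 µF) = 68800 rad/s.
ζ = (R/2)·√(C/L) = (3.08/2)·√(2.09 µF/101 µH) = 0.222.
The damped frequency ω_d = ω_n√(1−ζ²) = 67100 rad/s.

ω_d ≈ 67100 rad/s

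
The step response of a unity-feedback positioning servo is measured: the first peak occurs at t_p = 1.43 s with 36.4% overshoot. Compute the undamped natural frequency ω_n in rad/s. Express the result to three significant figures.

From the overshoot, ζ = −ln(OS)/√(π²+ln²(OS)) = 0.306.
t_p = π/ω_d ⇒ ω_d = 2.20 rad/s; then ω_n = ω_d/√(1−ζ²) = 2.31 rad/s.

ω_n ≈ 2.31 rad/s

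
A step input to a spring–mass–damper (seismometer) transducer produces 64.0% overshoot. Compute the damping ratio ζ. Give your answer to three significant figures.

ζ ≈ 0.141

Inverting the overshoot relation: ζ = |ln 0.640|/√(π² + ln²0.640) = 0.141.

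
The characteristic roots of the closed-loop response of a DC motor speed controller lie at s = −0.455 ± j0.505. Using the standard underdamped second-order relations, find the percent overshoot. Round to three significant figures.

|pole| = ω_n = √(0.455² + 0.505²) = 0.680 rad/s; ζ = cos θ = σ/ω_n = 0.669.
%OS = 100 e^{−πζ/√(1−ζ²)} with ζ = 0.669 gives 5.90%.

%OS ≈ 5.90%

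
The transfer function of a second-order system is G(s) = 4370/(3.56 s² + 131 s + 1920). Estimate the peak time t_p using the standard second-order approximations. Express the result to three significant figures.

Dividing through by 3.56: denominator becomes s² + 36.80 s + 539.3.
So ω_n = √539.3 = 23.2 rad/s and ζ = 36.80/(2·23.2) = 0.792.
ω_d = ω_n√(1−ζ²) = 14.2 rad/s. t_p = π/ω_d = 0.222 s.

t_p ≈ 0.222 s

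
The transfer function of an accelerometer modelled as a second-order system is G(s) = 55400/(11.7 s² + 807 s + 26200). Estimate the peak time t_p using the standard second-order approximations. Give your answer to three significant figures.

t_p ≈ 0.0970 s

Dividing through by 11.7: denominator becomes s² + 68.97 s + 2239.
So ω_n = √2239 = 47.3 rad/s and ζ = 68.97/(2·47.3) = 0.729.
The damped frequency ω_d = ω_n√(1−ζ²) = 32.4 rad/s. t_p = π/ω_d = 0.0970 s.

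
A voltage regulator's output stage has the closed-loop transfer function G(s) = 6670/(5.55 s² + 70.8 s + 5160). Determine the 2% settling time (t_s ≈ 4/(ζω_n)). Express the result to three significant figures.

t_s ≈ 0.627 s

Dividing through by 5.55: denominator becomes s² + 12.76 s + 929.7.
So ω_n = √929.7 = 30.5 rad/s and ζ = 12.76/(2·30.5) = 0.209.
t_s ≈ 4/(ζω_n) = 0.627 s.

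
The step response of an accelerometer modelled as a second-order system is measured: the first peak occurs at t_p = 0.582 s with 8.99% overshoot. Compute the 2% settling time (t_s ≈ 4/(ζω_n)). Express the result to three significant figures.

The overshoot fixes ζ = −ln(OS)/√(π²+ln²(OS)) = 0.609.
From t_p = π/ω_d, ω_d = π/0.582 = 5.40 rad/s, so ω_n = ω_d/√(1−ζ²) = 6.80 rad/s.
t_s ≈ 4/(ζω_n) = 4/(0.609·6.80) = 0.966 s.

t_s ≈ 0.966 s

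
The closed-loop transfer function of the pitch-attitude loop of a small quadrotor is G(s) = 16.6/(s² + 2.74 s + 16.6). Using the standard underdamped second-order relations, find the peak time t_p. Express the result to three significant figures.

t_p ≈ 0.819 s

ω_n = √16.6 = 4.07 rad/s; ζ = 2.74/(2·4.07) = 0.336.
The damped frequency ω_d = ω_n√(1−ζ²) = 3.84 rad/s. Then t_p = π/ω_d = 0.819 s.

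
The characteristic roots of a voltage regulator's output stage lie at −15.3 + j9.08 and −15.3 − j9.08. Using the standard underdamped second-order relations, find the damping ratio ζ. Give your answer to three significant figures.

ζ ≈ 0.860

With σ = 15.3, ω_d = 9.08: ω_n = √(σ²+ω_d²) = 17.8 rad/s, ζ = σ/ω_n = 0.860.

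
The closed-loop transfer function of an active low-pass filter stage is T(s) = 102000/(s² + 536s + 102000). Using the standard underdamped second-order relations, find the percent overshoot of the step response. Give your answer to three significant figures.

Matching coefficients with s² + 2ζω_n s + ω_n² gives ω_n² = 102000 ⇒ ω_n = 319 rad/s, and ζ = 536/(2ω_n) = 0.839.
%OS = 100 e^{−πζ/√(1−ζ²)} with ζ = 0.839 gives 0.785%.

%OS ≈ 0.785%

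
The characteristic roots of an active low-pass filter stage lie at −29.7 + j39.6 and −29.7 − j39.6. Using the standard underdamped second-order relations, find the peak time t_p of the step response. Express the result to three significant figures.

t_p = π/ω_d with ω_d = 39.6 (the imaginary part), so t_p = 0.0793 s.

t_p ≈ 0.0793 s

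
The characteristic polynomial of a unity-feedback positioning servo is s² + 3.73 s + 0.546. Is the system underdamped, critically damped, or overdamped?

overdamped

a² − 4b = 12 > 0 (two distinct real roots); the system is overdamped.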